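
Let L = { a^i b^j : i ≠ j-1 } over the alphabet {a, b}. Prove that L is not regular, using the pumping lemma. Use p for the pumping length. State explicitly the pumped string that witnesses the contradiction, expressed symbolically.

a^{p+p!} b^{p+p!+1}

Assume L is regular. Let p be the pumping length given by the pumping lemma.
Choose w = a^p b^{p+p!+1}. Since p ≠ (p+p!+1)-1 = p+p!, w ∈ L; and |w| ≥ p.
By the pumping lemma, w = xyz with |xy| ≤ p and y is nonempty.
Because |xy| ≤ p and w begins with p copies of a, we have y = a^k with 1 ≤ k ≤ p.
Since 1 ≤ k ≤ p, k divides p!; set t = 1 + p!/k. Then xy^t z has p + (p!/k)·k = p + p! copies of a. Now the a-count is p+p! and (b-count)-1 = (p+p!+1)-1 = p+p!, so i ≠ j-1 fails. So xy^t z = a^{p+p!} b^{p+p!+1} ∉ L.
This contradicts the pumping lemma, so L is not regular.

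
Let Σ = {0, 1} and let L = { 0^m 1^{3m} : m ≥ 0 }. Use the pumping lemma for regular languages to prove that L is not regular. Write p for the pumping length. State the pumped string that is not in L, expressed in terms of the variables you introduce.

Suppose for contradiction that L is regular, and let p be the pumping length.
Choose w = 0^p 1^{3p}, which is in L with |w| = 4p ≥ p.
The pumping lemma gives a decomposition w = xyz where |xy| ≤ p and |y| ≥ 1.
The first p characters of w are 0's, so xy (and hence y) consists only of 0's. Write y = 0^k, 1 ≤ k ≤ p.
Pump with i = 2: xy^2z = 0^{p+k} 1^{3p}. For this to lie in L we would need 3p = 3(p+k), which forces k = 0. But k ≥ 1, so xy^2z ∉ L.
Contradiction. Therefore L is not regular.

0^{p+k} 1^{3p}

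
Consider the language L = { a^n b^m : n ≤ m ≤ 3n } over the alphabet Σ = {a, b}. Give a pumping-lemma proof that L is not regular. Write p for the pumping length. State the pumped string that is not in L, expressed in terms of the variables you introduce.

Suppose for contradiction that L is regular, and let p be the pumping length.
Take w = a^p b^p ∈ L (since p ≤ p ≤ 3p), with |w| = 2p ≥ p.
The pumping lemma gives a decomposition w = xyz where |xy| ≤ p and |y| ≥ 1.
Because |xy| ≤ p and w begins with p copies of a, we have y = a^k with 1 ≤ k ≤ p.
Pump with i = 2: xy^2z = a^{p+k} b^p. Now n = p+k > p = m, so the condition n ≤ m fails. Thus xy^2z ∉ L.
Contradiction. Therefore L is not regular.

a^{p+k} b^p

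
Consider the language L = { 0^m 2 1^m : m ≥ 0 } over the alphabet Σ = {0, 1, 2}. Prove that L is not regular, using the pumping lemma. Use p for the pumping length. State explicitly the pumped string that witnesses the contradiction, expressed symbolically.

0^{p+k} 2 1^p

Toward a contradiction, assume L is regular with pumping length p.
Take w = 0^p 2 1^p ∈ L with |w| = 2p+1 ≥ p.
Write w = xyz as guaranteed by the lemma, with |xy| ≤ p and |y| > 0.
Because |xy| ≤ p and w begins with p copies of 0, we have y = 0^k with 1 ≤ k ≤ p.
Pump with i = 2: xy^2z = 0^{p+k} 2 1^p, which would require p+k = p. But k ≥ 1, so xy^2z ∉ L.
This is a contradiction; hence L is not regular.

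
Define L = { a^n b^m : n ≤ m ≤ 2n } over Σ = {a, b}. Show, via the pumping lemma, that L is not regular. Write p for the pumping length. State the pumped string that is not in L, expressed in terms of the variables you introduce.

a^{p+k} b^p

Toward a contradiction, assume L is regular with pumping length p.
Take w = a^p b^p ∈ L (since p ≤ p ≤ 2p), with |w| = 2p ≥ p.
By the pumping lemma, w = xyz with |xy| ≤ p and |y| > 0.
The first p characters of w are a's, so xy (and hence y) consists only of a's. Write y = a^k, 1 ≤ k ≤ p.
Pump with i = 2: xy^2z = a^{p+k} b^p. Now n = p+k > p = m, so the condition n ≤ m fails. Thus xy^2z ∉ L.
Contradiction. Therefore L is not regular.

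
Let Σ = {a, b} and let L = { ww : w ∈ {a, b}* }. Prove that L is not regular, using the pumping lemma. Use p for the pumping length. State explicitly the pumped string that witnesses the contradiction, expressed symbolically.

a^{p+k} b^p a^p b^p

Assume L is regular. Let p be the pumping length given by the pumping lemma.
Take w = a^p b^p a^p b^p = uu where u = a^pb^p; then w ∈ L and |w| = 4p ≥ p.
By the pumping lemma, w = xyz with |xy| ≤ p and |y| ≥ 1.
Because |xy| ≤ p and w begins with p copies of a, we have y = a^k with 1 ≤ k ≤ p.
Pump with i = 2: xy^2z = a^{p+k} b^p a^p b^p, of length 4p+k. Suppose this equals vv. The string starts with a and ends with b, so v does too; thus the boundary between the two copies of v is a b→a transition. There is exactly one such transition, at position 2p+k, so |v| = 2p+k and |vv| = 4p+2k ≠ 4p+k since k ≥ 1. So xy^2z ∉ L.
Contradiction. Therefore L is not regular.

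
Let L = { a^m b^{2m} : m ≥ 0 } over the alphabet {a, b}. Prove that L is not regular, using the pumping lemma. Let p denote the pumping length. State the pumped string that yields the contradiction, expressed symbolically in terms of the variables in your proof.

a^{p+k} b^{2p}

Assume L is regular; let p be its pumping constant.
Choose w = a^p b^{2p}, which is in L with |w| = 3p ≥ p.
Write w = xyz as guaranteed by the lemma, with |xy| ≤ p and |y| ≥ 1.
Since the first p symbols of w are all a's and |xy| ≤ p, y lies entirely in the leading a-block: y = a^k for some k with 1 ≤ k ≤ p.
Pump with i = 2: xy^2z = a^{p+k} b^{2p}. For this to lie in L we would need 2p = 2(p+k), which forces k = 0. But k ≥ 1, so xy^2z ∉ L.
This is a contradiction; hence L is not regular.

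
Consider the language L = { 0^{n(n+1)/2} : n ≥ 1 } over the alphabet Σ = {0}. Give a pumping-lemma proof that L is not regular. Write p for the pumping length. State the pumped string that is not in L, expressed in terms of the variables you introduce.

0^{p(p+1)/2+k}

Suppose for contradiction that L is regular, and let p be the pumping length.
Take w = 0^{p(p+1)/2} ∈ L with |w| = p(p+1)/2 ≥ p.
By the pumping lemma, w = xyz with |xy| ≤ p and |y| ≥ 1.
Then y = 0^k for some k with 1 ≤ k ≤ p.
Pump with i = 2: xy^2z = 0^{p(p+1)/2+k}. Since 1 ≤ k ≤ p, p(p+1)/2 < p(p+1)/2+k ≤ p(p+1)/2+p < (p+1)(p+2)/2, so p(p+1)/2+k is strictly between consecutive triangular numbers. So xy^2z ∉ L.
Contradiction. Therefore L is not regular.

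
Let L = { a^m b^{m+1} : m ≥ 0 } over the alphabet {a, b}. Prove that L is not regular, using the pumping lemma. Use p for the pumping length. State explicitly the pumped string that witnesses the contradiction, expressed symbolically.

a^{p+k} b^{p+1}

Assume L is regular; let p be its pumping constant.
Let w = a^p b^{p+1} ∈ L; note |w| = 2p+1 ≥ p.
The pumping lemma gives a decomposition w = xyz where |xy| ≤ p and |y| ≥ 1.
The first p characters of w are a's, so xy (and hence y) consists only of a's. Write y = a^k, 1 ≤ k ≤ p.
Pump with i = 2: xy^2z = a^{p+k} b^{p+1}. For this to lie in L we would need p+1 = (p+k)+1, which forces k = 0. But k ≥ 1, so xy^2z ∉ L.
This is a contradiction; hence L is not regular.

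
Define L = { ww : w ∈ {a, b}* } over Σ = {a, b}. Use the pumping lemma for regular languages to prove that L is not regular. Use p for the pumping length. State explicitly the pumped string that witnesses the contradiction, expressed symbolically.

a^{p+k} b^p a^p b^p

Suppose for contradiction that L is regular, and let p be the pumping length.
Take w = a^p b^p a^p b^p = uu where u = a^pb^p; then w ∈ L and |w| = 4p ≥ p.
By the pumping lemma, w = xyz with |xy| ≤ p and |y| > 0.
The first p characters of w are a's, so xy (and hence y) consists only of a's. Write y = a^k, 1 ≤ k ≤ p.
Pump with i = 2: xy^2z = a^{p+k} b^p a^p b^p, of length 4p+k. Suppose this equals vv. The string starts with a and ends with b, so v does too; thus the boundary between the two copies of v is a b→a transition. There is exactly one such transition, at position 2p+k, so |v| = 2p+k and |vv| = 4p+2k ≠ 4p+k since k ≥ 1. So xy^2z ∉ L.
Contradiction. Therefore L is not regular.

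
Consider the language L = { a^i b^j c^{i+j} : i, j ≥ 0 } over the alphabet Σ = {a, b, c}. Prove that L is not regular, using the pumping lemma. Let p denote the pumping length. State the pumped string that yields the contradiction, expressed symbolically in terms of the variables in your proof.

Suppose for contradiction that L is regular, and let p be the pumping length.
Take w = a^p b^p c^{2p} ∈ L (with i=j=p, i+j=2p), |w| = 4p ≥ p.
The pumping lemma gives a decomposition w = xyz where |xy| ≤ p and y is nonempty.
Because |xy| ≤ p and w begins with p copies of a, we have y = a^k with 1 ≤ k ≤ p.
Consider xy^2z = a^{p+k} b^p c^{2p}. Now the a- and b-counts sum to 2p+k, but the c-count is 2p ≠ 2p+k. So xy^2z ∉ L.
This contradicts the pumping lemma, so L is not regular.

a^{p+k} b^p c^{2p}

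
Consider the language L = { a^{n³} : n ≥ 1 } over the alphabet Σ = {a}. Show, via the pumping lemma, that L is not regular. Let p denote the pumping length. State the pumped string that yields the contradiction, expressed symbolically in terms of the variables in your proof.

a^{p³+k}

Assume L is regular. Let p be the pumping length given by the pumping lemma.
Take w = a^{p³} ∈ L with |w| = p³ ≥ p.
Write w = xyz as guaranteed by the lemma, with |xy| ≤ p and |y| > 0.
Then y = a^k for some k with 1 ≤ k ≤ p.
Pump with i = 2: xy^2z = a^{p³+k}. Since 1 ≤ k ≤ p, p³ < p³+k ≤ p³+p < p³+3p²+3p+1 = (p+1)³, so p³+k is not a perfect cube. So xy^2z ∉ L.
This contradicts the pumping lemma, so L is not regular.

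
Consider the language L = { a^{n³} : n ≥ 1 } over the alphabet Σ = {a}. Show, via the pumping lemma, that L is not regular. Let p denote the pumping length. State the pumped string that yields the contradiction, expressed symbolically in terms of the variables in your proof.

a^{p³+k}

Toward a contradiction, assume L is regular with pumping length p.
Take w = a^{p³} ∈ L with |w| = p³ ≥ p.
By the pumping lemma, w = xyz with |xy| ≤ p and |y| ≥ 1.
Then y = a^k for some k with 1 ≤ k ≤ p.
Pump with i = 2: xy^2z = a^{p³+k}. Since 1 ≤ k ≤ p, p³ < p³+k ≤ p³+p < p³+3p²+3p+1 = (p+1)³, so p³+k is not a perfect cube. So xy^2z ∉ L.
Contradiction. Therefore L is not regular.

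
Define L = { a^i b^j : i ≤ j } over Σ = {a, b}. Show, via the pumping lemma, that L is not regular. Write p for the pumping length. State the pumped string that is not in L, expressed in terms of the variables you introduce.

a^{p+k} b^p

Suppose for contradiction that L is regular, and let p be the pumping length.
Choose w = a^p b^p ∈ L, with |w| = 2p ≥ p.
By the pumping lemma, w = xyz with |xy| ≤ p and |y| > 0.
Because |xy| ≤ p and w begins with p copies of a, we have y = a^k with 1 ≤ k ≤ p.
Consider xy^2z = a^{p+k} b^p. Since k ≥ 1, the a-count p+k exceeds the b-count p, so i ≤ j fails; thus xy^2z ∉ L.
This contradicts the pumping lemma, so L is not regular.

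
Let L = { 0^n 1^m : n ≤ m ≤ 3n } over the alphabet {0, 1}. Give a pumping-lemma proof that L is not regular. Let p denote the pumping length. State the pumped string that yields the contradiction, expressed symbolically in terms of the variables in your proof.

Assume L is regular. Let p be the pumping length given by the pumping lemma.
Take w = 0^p 1^p ∈ L (since p ≤ p ≤ 3p), with |w| = 2p ≥ p.
By the pumping lemma, w = xyz with |xy| ≤ p and |y| > 0.
The first p characters of w are 0's, so xy (and hence y) consists only of 0's. Write y = 0^k, 1 ≤ k ≤ p.
Pump with i = 2: xy^2z = 0^{p+k} 1^p. Now n = p+k > p = m, so the condition n ≤ m fails. Thus xy^2z ∉ L.
This contradicts the pumping lemma, so L is not regular.

0^{p+k} 1^p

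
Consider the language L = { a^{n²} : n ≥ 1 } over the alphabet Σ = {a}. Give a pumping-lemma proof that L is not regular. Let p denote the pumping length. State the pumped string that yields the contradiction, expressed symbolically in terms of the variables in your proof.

Suppose for contradiction that L is regular, and let p be the pumping length.
Take w = a^{p²} ∈ L with |w| = p² ≥ p.
By the pumping lemma, w = xyz with |xy| ≤ p and |y| ≥ 1.
Then y = a^k for some k with 1 ≤ k ≤ p.
Pump with i = 2: xy^2z = a^{p²+k}. Since 1 ≤ k ≤ p, p² < p²+k ≤ p²+p < (p+1)², so p²+k lies strictly between consecutive squares and is not a perfect square. So xy^2z ∉ L.
Contradiction. Therefore L is not regular.

a^{p²+k}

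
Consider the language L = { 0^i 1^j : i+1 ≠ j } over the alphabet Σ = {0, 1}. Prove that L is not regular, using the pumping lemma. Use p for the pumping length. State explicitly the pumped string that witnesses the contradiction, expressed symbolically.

0^{p+p!} 1^{p+p!+1}

Suppose for contradiction that L is regular, and let p be the pumping length.
Choose w = 0^p 1^{p+p!+1}. Since p ≠ (p+p!+1)-1 = p+p!, w ∈ L; and |w| ≥ p.
Write w = xyz as guaranteed by the lemma, with |xy| ≤ p and |y| > 0.
Since the first p symbols of w are all 0's and |xy| ≤ p, y lies entirely in the leading 0-block: y = 0^k for some k with 1 ≤ k ≤ p.
Since 1 ≤ k ≤ p, k divides p!; set t = 1 + p!/k. Then xy^t z has p + (p!/k)·k = p + p! copies of 0. Now the 0-count is p+p! and (1-count)-1 = (p+p!+1)-1 = p+p!, so i+1 ≠ j fails. So xy^t z = 0^{p+p!} 1^{p+p!+1} ∉ L.
This is a contradiction; hence L is not regular.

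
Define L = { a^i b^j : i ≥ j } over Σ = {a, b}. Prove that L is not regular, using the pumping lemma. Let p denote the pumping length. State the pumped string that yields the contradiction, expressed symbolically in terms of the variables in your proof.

a^{p-k} b^p

Assume L is regular; let p be its pumping constant.
Choose w = a^p b^p ∈ L, with |w| = 2p ≥ p.
Write w = xyz as guaranteed by the lemma, with |xy| ≤ p and |y| > 0.
Since the first p symbols of w are all a's and |xy| ≤ p, y lies entirely in the leading a-block: y = a^k for some k with 1 ≤ k ≤ p.
Consider xy^0z = xz = a^{p-k} b^p. Since k ≥ 1, the a-count p-k is less than p, so i ≥ j fails; thus xz ∉ L.
This is a contradiction; hence L is not regular.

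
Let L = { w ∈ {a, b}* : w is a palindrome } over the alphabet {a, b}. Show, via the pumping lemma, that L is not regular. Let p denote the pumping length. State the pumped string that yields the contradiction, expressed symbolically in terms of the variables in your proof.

Assume L is regular. Let p be the pumping length given by the pumping lemma.
Take w = a^p b a^p, a palindrome of length 2p+1 ≥ p.
The pumping lemma gives a decomposition w = xyz where |xy| ≤ p and y is nonempty.
The first p characters of w are a's, so xy (and hence y) consists only of a's. Write y = a^k, 1 ≤ k ≤ p.
Pump with i = 2: xy^2z = a^{p+k} b a^p. Its reverse is a^p b a^{p+k}, which differs from xy^2z since k ≥ 1. So xy^2z is not a palindrome and xy^2z ∉ L.
This contradicts the pumping lemma, so L is not regular.

a^{p+k} b a^p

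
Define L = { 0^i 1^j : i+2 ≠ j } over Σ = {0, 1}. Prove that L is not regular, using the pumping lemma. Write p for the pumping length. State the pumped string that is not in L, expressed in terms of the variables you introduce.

Assume L is regular; let p be its pumping constant.
Choose w = 0^p 1^{p+p!+2}. Since p ≠ (p+p!+2)-2 = p+p!, w ∈ L; and |w| ≥ p.
Write w = xyz as guaranteed by the lemma, with |xy| ≤ p and y is nonempty.
Since the first p symbols of w are all 0's and |xy| ≤ p, y lies entirely in the leading 0-block: y = 0^k for some k with 1 ≤ k ≤ p.
Since 1 ≤ k ≤ p, k divides p!; set t = 1 + p!/k. Then xy^t z has p + (p!/k)·k = p + p! copies of 0. Now the 0-count is p+p! and (1-count)-2 = (p+p!+2)-2 = p+p!, so i+2 ≠ j fails. So xy^t z = 0^{p+p!} 1^{p+p!+2} ∉ L.
Contradiction. Therefore L is not regular.

0^{p+p!} 1^{p+p!+2}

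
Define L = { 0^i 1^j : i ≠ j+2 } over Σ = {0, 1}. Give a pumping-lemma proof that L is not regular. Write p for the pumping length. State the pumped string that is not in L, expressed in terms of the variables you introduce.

Assume L is regular; let p be its pumping constant.
Choose w = 0^p 1^{p+p!-2}. Since p ≠ (p+p!-2)+2 = p+p!, w ∈ L; and |w| ≥ p.
The pumping lemma gives a decomposition w = xyz where |xy| ≤ p and |y| ≥ 1.
The first p characters of w are 0's, so xy (and hence y) consists only of 0's. Write y = 0^k, 1 ≤ k ≤ p.
Since 1 ≤ k ≤ p, k divides p!; set t = 1 + p!/k. Then xy^t z has p + (p!/k)·k = p + p! copies of 0. Now the 0-count is p+p! and (1-count)+2 = (p+p!-2)+2 = p+p!, so i ≠ j+2 fails. So xy^t z = 0^{p+p!} 1^{p+p!-2} ∉ L.
This contradicts the pumping lemma, so L is not regular.

0^{p+p!} 1^{p+p!-2}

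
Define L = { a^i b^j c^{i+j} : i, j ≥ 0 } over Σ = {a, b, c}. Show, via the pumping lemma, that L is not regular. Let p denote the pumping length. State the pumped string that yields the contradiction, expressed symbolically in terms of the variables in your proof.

Suppose for contradiction that L is regular, and let p be the pumping length.
Take w = a^p b^p c^{2p} ∈ L (with i=j=p, i+j=2p), |w| = 4p ≥ p.
The pumping lemma gives a decomposition w = xyz where |xy| ≤ p and |y| ≥ 1.
Since the first p symbols of w are all a's and |xy| ≤ p, y lies entirely in the leading a-block: y = a^k for some k with 1 ≤ k ≤ p.
Consider xy^2z = a^{p+k} b^p c^{2p}. Now the a- and b-counts sum to 2p+k, but the c-count is 2p ≠ 2p+k. So xy^2z ∉ L.
Contradiction. Therefore L is not regular.

a^{p+k} b^p c^{2p}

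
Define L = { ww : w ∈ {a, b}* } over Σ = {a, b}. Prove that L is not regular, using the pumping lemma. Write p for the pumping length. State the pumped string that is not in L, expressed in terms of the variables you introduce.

a^{p+k} b^p a^p b^p

Assume L is regular. Let p be the pumping length given by the pumping lemma.
Take w = a^p b^p a^p b^p = uu where u = a^pb^p; then w ∈ L and |w| = 4p ≥ p.
By the pumping lemma, w = xyz with |xy| ≤ p and y is nonempty.
The first p characters of w are a's, so xy (and hence y) consists only of a's. Write y = a^k, 1 ≤ k ≤ p.
Pump with i = 2: xy^2z = a^{p+k} b^p a^p b^p, of length 4p+k. Suppose this equals vv. The string starts with a and ends with b, so v does too; thus the boundary between the two copies of v is a b→a transition. There is exactly one such transition, at position 2p+k, so |v| = 2p+k and |vv| = 4p+2k ≠ 4p+k since k ≥ 1. So xy^2z ∉ L.
Contradiction. Therefore L is not regular.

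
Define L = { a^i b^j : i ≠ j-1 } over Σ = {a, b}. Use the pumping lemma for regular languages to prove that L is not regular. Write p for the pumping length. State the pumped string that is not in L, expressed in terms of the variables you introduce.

Assume L is regular; let p be its pumping constant.
Choose w = a^p b^{p+p!+1}. Since p ≠ (p+p!+1)-1 = p+p!, w ∈ L; and |w| ≥ p.
The pumping lemma gives a decomposition w = xyz where |xy| ≤ p and y is nonempty.
Because |xy| ≤ p and w begins with p copies of a, we have y = a^k with 1 ≤ k ≤ p.
Since 1 ≤ k ≤ p, k divides p!; set t = 1 + p!/k. Then xy^t z has p + (p!/k)·k = p + p! copies of a. Now the a-count is p+p! and (b-count)-1 = (p+p!+1)-1 = p+p!, so i ≠ j-1 fails. So xy^t z = a^{p+p!} b^{p+p!+1} ∉ L.
This contradicts the pumping lemma, so L is not regular.

a^{p+p!} b^{p+p!+1}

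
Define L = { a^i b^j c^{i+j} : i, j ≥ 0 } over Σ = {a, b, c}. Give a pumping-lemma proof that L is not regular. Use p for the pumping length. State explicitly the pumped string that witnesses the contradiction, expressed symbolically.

Assume L is regular. Let p be the pumping length given by the pumping lemma.
Take w = a^p b^p c^{2p} ∈ L (with i=j=p, i+j=2p), |w| = 4p ≥ p.
The pumping lemma gives a decomposition w = xyz where |xy| ≤ p and |y| > 0.
Because |xy| ≤ p and w begins with p copies of a, we have y = a^k with 1 ≤ k ≤ p.
Consider xy^2z = a^{p+k} b^p c^{2p}. Now the a- and b-counts sum to 2p+k, but the c-count is 2p ≠ 2p+k. So xy^2z ∉ L.
Contradiction. Therefore L is not regular.

a^{p+k} b^p c^{2p}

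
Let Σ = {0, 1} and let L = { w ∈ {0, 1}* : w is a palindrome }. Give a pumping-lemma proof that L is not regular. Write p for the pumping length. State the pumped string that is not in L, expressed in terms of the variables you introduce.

Suppose for contradiction that L is regular, and let p be the pumping length.
Take w = 0^p 1 0^p, a palindrome of length 2p+1 ≥ p.
Write w = xyz as guaranteed by the lemma, with |xy| ≤ p and |y| ≥ 1.
The first p characters of w are 0's, so xy (and hence y) consists only of 0's. Write y = 0^k, 1 ≤ k ≤ p.
Pump with i = 2: xy^2z = 0^{p+k} 1 0^p. Its reverse is 0^p 1 0^{p+k}, which differs from xy^2z since k ≥ 1. So xy^2z is not a palindrome and xy^2z ∉ L.
This is a contradiction; hence L is not regular.

0^{p+k} 1 0^p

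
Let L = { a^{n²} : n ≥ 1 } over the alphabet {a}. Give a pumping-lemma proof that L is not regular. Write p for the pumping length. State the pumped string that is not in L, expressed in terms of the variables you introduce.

a^{p²+k}

Assume L is regular. Let p be the pumping length given by the pumping lemma.
Take w = a^{p²} ∈ L with |w| = p² ≥ p.
Write w = xyz as guaranteed by the lemma, with |xy| ≤ p and |y| ≥ 1.
Then y = a^k for some k with 1 ≤ k ≤ p.
Pump with i = 2: xy^2z = a^{p²+k}. Since 1 ≤ k ≤ p, p² < p²+k ≤ p²+p < (p+1)², so p²+k lies strictly between consecutive squares and is not a perfect square. So xy^2z ∉ L.
Contradiction. Therefore L is not regular.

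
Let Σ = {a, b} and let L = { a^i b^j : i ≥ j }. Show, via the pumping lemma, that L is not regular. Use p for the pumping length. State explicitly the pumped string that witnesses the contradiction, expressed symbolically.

Toward a contradiction, assume L is regular with pumping length p.
Choose w = a^p b^p ∈ L, with |w| = 2p ≥ p.
Write w = xyz as guaranteed by the lemma, with |xy| ≤ p and y is nonempty.
Because |xy| ≤ p and w begins with p copies of a, we have y = a^k with 1 ≤ k ≤ p.
Consider xy^0z = xz = a^{p-k} b^p. Since k ≥ 1, the a-count p-k is less than p, so i ≥ j fails; thus xz ∉ L.
Contradiction. Therefore L is not regular.

a^{p-k} b^p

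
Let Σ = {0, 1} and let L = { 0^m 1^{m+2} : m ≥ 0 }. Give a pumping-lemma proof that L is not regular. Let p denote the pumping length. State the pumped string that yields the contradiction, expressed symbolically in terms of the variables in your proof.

Suppose for contradiction that L is regular, and let p be the pumping length.
Let w = 0^p 1^{p+2} ∈ L; note |w| = 2p+2 ≥ p.
By the pumping lemma, w = xyz with |xy| ≤ p and |y| > 0.
Since the first p symbols of w are all 0's and |xy| ≤ p, y lies entirely in the leading 0-block: y = 0^k for some k with 1 ≤ k ≤ p.
Pump with i = 2: xy^2z = 0^{p+k} 1^{p+2}. For this to lie in L we would need p+2 = (p+k)+2, which forces k = 0. But k ≥ 1, so xy^2z ∉ L.
This is a contradiction; hence L is not regular.

0^{p+k} 1^{p+2}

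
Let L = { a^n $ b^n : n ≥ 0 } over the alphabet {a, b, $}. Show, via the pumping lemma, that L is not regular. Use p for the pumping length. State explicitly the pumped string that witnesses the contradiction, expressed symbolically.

a^{p+k} $ b^p

Assume L is regular. Let p be the pumping length given by the pumping lemma.
Take w = a^p $ b^p ∈ L with |w| = 2p+1 ≥ p.
The pumping lemma gives a decomposition w = xyz where |xy| ≤ p and |y| > 0.
Because |xy| ≤ p and w begins with p copies of a, we have y = a^k with 1 ≤ k ≤ p.
Pump with i = 2: xy^2z = a^{p+k} $ b^p, which would require p+k = p. But k ≥ 1, so xy^2z ∉ L.
Contradiction. Therefore L is not regular.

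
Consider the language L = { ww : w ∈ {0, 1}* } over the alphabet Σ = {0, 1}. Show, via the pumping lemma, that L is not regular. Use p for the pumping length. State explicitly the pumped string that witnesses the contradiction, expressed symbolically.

Suppose for contradiction that L is regular, and let p be the pumping length.
Take w = 0^p 1^p 0^p 1^p = uu where u = 0^p1^p; then w ∈ L and |w| = 4p ≥ p.
By the pumping lemma, w = xyz with |xy| ≤ p and |y| > 0.
Because |xy| ≤ p and w begins with p copies of 0, we have y = 0^k with 1 ≤ k ≤ p.
Pump with i = 2: xy^2z = 0^{p+k} 1^p 0^p 1^p, of length 4p+k. Suppose this equals vv. The string starts with 0 and ends with 1, so v does too; thus the boundary between the two copies of v is a 1→0 transition. There is exactly one such transition, at position 2p+k, so |v| = 2p+k and |vv| = 4p+2k ≠ 4p+k since k ≥ 1. So xy^2z ∉ L.
This is a contradiction; hence L is not regular.

0^{p+k} 1^p 0^p 1^p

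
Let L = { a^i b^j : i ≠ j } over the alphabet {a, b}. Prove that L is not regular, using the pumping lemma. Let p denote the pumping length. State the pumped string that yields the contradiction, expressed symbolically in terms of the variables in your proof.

Suppose for contradiction that L is regular, and let p be the pumping length.
Choose w = a^p b^{p+p!}. Since p ≠ p+p!, w ∈ L; and |w| ≥ p.
By the pumping lemma, w = xyz with |xy| ≤ p and y is nonempty.
Because |xy| ≤ p and w begins with p copies of a, we have y = a^k with 1 ≤ k ≤ p.
Since 1 ≤ k ≤ p, k divides p!; set t = 1 + p!/k. Then xy^t z has p + (p!/k)·k = p + p! copies of a. Now the a-count equals the b-count, so i ≠ j fails. So xy^t z = a^{p+p!} b^{p+p!} ∉ L.
Contradiction. Therefore L is not regular.

a^{p+p!} b^{p+p!}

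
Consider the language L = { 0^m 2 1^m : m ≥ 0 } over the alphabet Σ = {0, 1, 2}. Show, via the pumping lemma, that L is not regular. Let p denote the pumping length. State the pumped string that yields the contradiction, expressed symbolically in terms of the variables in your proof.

Assume L is regular; let p be its pumping constant.
Take w = 0^p 2 1^p ∈ L with |w| = 2p+1 ≥ p.
By the pumping lemma, w = xyz with |xy| ≤ p and y is nonempty.
Since the first p symbols of w are all 0's and |xy| ≤ p, y lies entirely in the leading 0-block: y = 0^k for some k with 1 ≤ k ≤ p.
Pump with i = 2: xy^2z = 0^{p+k} 2 1^p, which would require p+k = p. But k ≥ 1, so xy^2z ∉ L.
This is a contradiction; hence L is not regular.

0^{p+k} 2 1^p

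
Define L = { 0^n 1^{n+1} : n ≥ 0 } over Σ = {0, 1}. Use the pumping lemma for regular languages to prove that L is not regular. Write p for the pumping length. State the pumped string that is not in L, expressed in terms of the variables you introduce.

Toward a contradiction, assume L is regular with pumping length p.
Choose w = 0^p 1^{p+1}, which is in L with |w| = 2p+1 ≥ p.
By the pumping lemma, w = xyz with |xy| ≤ p and y is nonempty.
Since the first p symbols of w are all 0's and |xy| ≤ p, y lies entirely in the leading 0-block: y = 0^k for some k with 1 ≤ k ≤ p.
Pump with i = 2: xy^2z = 0^{p+k} 1^{p+1}. For this to lie in L we would need p+1 = (p+k)+1, which forces k = 0. But k ≥ 1, so xy^2z ∉ L.
This contradicts the pumping lemma, so L is not regular.

0^{p+k} 1^{p+1}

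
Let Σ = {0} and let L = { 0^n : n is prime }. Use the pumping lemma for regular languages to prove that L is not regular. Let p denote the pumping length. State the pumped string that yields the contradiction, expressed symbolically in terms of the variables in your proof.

0^{q(1+k)}

Assume L is regular; let p be its pumping constant.
Let q be a prime with q ≥ p+2 (infinitely many primes exist), and take w = 0^q ∈ L with |w| = q ≥ p.
The pumping lemma gives a decomposition w = xyz where |xy| ≤ p and |y| > 0.
Then y = 0^k for some k with 1 ≤ k ≤ p.
Since 1 ≤ k ≤ p, |xz| = q-k. Pump with i = q+1: |xy^{q+1}z| = (q-k)+(q+1)k = q+qk = q(1+k), which is composite (both factors ≥ 2). So xy^{q+1}z = 0^{q(1+k)} ∉ L.
This is a contradiction; hence L is not regular.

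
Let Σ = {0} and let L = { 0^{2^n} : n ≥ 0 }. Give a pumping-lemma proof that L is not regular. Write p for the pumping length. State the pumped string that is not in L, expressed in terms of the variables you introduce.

Suppose for contradiction that L is regular, and let p be the pumping length.
Take w = 0^{2^p} ∈ L with |w| = 2^p ≥ p.
The pumping lemma gives a decomposition w = xyz where |xy| ≤ p and |y| ≥ 1.
Then y = 0^k for some k with 1 ≤ k ≤ p.
Pump with i = 2: xy^2z = 0^{2^p+k}. Since 1 ≤ k ≤ p < 2^p, we have 2^p < 2^p+k < 2^{p+1}, so 2^p+k is not a power of 2. So xy^2z ∉ L.
This is a contradiction; hence L is not regular.

0^{2^p+k}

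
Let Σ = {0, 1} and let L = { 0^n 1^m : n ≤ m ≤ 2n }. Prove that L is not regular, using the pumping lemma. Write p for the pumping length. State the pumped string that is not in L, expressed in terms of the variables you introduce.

Toward a contradiction, assume L is regular with pumping length p.
Take w = 0^p 1^p ∈ L (since p ≤ p ≤ 2p), with |w| = 2p ≥ p.
By the pumping lemma, w = xyz with |xy| ≤ p and y is nonempty.
The first p characters of w are 0's, so xy (and hence y) consists only of 0's. Write y = 0^k, 1 ≤ k ≤ p.
Pump with i = 2: xy^2z = 0^{p+k} 1^p. Now n = p+k > p = m, so the condition n ≤ m fails. Thus xy^2z ∉ L.
Contradiction. Therefore L is not regular.

0^{p+k} 1^p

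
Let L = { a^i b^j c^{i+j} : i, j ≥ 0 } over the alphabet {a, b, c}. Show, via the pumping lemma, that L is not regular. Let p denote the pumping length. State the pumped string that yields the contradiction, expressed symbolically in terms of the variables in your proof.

a^{p+k} b^p c^{2p}

Assume L is regular; let p be its pumping constant.
Take w = a^p b^p c^{2p} ∈ L (with i=j=p, i+j=2p), |w| = 4p ≥ p.
By the pumping lemma, w = xyz with |xy| ≤ p and |y| > 0.
The first p characters of w are a's, so xy (and hence y) consists only of a's. Write y = a^k, 1 ≤ k ≤ p.
Consider xy^2z = a^{p+k} b^p c^{2p}. Now the a- and b-counts sum to 2p+k, but the c-count is 2p ≠ 2p+k. So xy^2z ∉ L.
This contradicts the pumping lemma, so L is not regular.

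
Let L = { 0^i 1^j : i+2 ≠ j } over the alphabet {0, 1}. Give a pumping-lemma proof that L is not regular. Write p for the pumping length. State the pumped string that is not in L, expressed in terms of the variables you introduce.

Suppose for contradiction that L is regular, and let p be the pumping length.
Choose w = 0^p 1^{p+p!+2}. Since p ≠ (p+p!+2)-2 = p+p!, w ∈ L; and |w| ≥ p.
Write w = xyz as guaranteed by the lemma, with |xy| ≤ p and |y| > 0.
The first p characters of w are 0's, so xy (and hence y) consists only of 0's. Write y = 0^k, 1 ≤ k ≤ p.
Since 1 ≤ k ≤ p, k divides p!; set t = 1 + p!/k. Then xy^t z has p + (p!/k)·k = p + p! copies of 0. Now the 0-count is p+p! and (1-count)-2 = (p+p!+2)-2 = p+p!, so i+2 ≠ j fails. So xy^t z = 0^{p+p!} 1^{p+p!+2} ∉ L.
Contradiction. Therefore L is not regular.

0^{p+p!} 1^{p+p!+2}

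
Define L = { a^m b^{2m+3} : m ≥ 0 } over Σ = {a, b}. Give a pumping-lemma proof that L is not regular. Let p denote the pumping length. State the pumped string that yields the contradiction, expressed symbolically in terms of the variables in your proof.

a^{p+k} b^{2p+3}

Assume L is regular. Let p be the pumping length given by the pumping lemma.
Choose w = a^p b^{2p+3}, which is in L with |w| = 3p+3 ≥ p.
By the pumping lemma, w = xyz with |xy| ≤ p and |y| > 0.
The first p characters of w are a's, so xy (and hence y) consists only of a's. Write y = a^k, 1 ≤ k ≤ p.
Pump with i = 2: xy^2z = a^{p+k} b^{2p+3}. For this to lie in L we would need 2p+3 = 2(p+k)+3, which forces k = 0. But k ≥ 1, so xy^2z ∉ L.
This contradicts the pumping lemma, so L is not regular.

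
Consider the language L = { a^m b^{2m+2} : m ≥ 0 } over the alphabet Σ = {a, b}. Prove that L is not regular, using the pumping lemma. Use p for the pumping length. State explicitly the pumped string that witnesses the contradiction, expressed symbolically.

a^{p+k} b^{2p+2}

Assume L is regular; let p be its pumping constant.
Let w = a^p b^{2p+2} ∈ L; note |w| = 3p+2 ≥ p.
By the pumping lemma, w = xyz with |xy| ≤ p and y is nonempty.
Since the first p symbols of w are all a's and |xy| ≤ p, y lies entirely in the leading a-block: y = a^k for some k with 1 ≤ k ≤ p.
Pump with i = 2: xy^2z = a^{p+k} b^{2p+2}. For this to lie in L we would need 2p+2 = 2(p+k)+2, which forces k = 0. But k ≥ 1, so xy^2z ∉ L.
This is a contradiction; hence L is not regular.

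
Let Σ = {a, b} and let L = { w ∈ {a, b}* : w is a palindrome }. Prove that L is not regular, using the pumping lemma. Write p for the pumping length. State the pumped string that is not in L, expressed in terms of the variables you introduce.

a^{p+k} b a^p

Suppose for contradiction that L is regular, and let p be the pumping length.
Take w = a^p b a^p, a palindrome of length 2p+1 ≥ p.
The pumping lemma gives a decomposition w = xyz where |xy| ≤ p and |y| ≥ 1.
Because |xy| ≤ p and w begins with p copies of a, we have y = a^k with 1 ≤ k ≤ p.
Pump with i = 2: xy^2z = a^{p+k} b a^p. Its reverse is a^p b a^{p+k}, which differs from xy^2z since k ≥ 1. So xy^2z is not a palindrome and xy^2z ∉ L.
Contradiction. Therefore L is not regular.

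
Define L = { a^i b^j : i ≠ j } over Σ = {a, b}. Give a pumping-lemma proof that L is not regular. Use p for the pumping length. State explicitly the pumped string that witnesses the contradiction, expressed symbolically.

Toward a contradiction, assume L is regular with pumping length p.
Choose w = a^p b^{p+p!}. Since p ≠ p+p!, w ∈ L; and |w| ≥ p.
The pumping lemma gives a decomposition w = xyz where |xy| ≤ p and |y| > 0.
Because |xy| ≤ p and w begins with p copies of a, we have y = a^k with 1 ≤ k ≤ p.
Since 1 ≤ k ≤ p, k divides p!; set t = 1 + p!/k. Then xy^t z has p + (p!/k)·k = p + p! copies of a. Now the a-count equals the b-count, so i ≠ j fails. So xy^t z = a^{p+p!} b^{p+p!} ∉ L.
Contradiction. Therefore L is not regular.

a^{p+p!} b^{p+p!}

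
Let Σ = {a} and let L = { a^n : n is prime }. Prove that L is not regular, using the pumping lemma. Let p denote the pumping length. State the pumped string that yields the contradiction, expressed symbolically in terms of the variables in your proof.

a^{q(1+k)}

Assume L is regular. Let p be the pumping length given by the pumping lemma.
Let q be a prime with q ≥ p+2 (infinitely many primes exist), and take w = a^q ∈ L with |w| = q ≥ p.
By the pumping lemma, w = xyz with |xy| ≤ p and |y| ≥ 1.
Then y = a^k for some k with 1 ≤ k ≤ p.
Since 1 ≤ k ≤ p, |xz| = q-k. Pump with i = q+1: |xy^{q+1}z| = (q-k)+(q+1)k = q+qk = q(1+k), which is composite (both factors ≥ 2). So xy^{q+1}z = a^{q(1+k)} ∉ L.
Contradiction. Therefore L is not regular.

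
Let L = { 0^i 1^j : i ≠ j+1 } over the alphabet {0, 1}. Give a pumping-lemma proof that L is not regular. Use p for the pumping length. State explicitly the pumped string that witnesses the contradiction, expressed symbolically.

Assume L is regular. Let p be the pumping length given by the pumping lemma.
Choose w = 0^p 1^{p+p!-1}. Since p ≠ (p+p!-1)+1 = p+p!, w ∈ L; and |w| ≥ p.
The pumping lemma gives a decomposition w = xyz where |xy| ≤ p and y is nonempty.
The first p characters of w are 0's, so xy (and hence y) consists only of 0's. Write y = 0^k, 1 ≤ k ≤ p.
Since 1 ≤ k ≤ p, k divides p!; set t = 1 + p!/k. Then xy^t z has p + (p!/k)·k = p + p! copies of 0. Now the 0-count is p+p! and (1-count)+1 = (p+p!-1)+1 = p+p!, so i ≠ j+1 fails. So xy^t z = 0^{p+p!} 1^{p+p!-1} ∉ L.
This contradicts the pumping lemma, so L is not regular.

0^{p+p!} 1^{p+p!-1}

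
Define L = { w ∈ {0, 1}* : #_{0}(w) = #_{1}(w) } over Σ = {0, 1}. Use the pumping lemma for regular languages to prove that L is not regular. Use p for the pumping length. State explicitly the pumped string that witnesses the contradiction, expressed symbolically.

Toward a contradiction, assume L is regular with pumping length p.
Choose w = 0^p 1^p ∈ L with |w| = 2p ≥ p.
The pumping lemma gives a decomposition w = xyz where |xy| ≤ p and y is nonempty.
Since the first p symbols of w are all 0's and |xy| ≤ p, y lies entirely in the leading 0-block: y = 0^k for some k with 1 ≤ k ≤ p.
Pump with i = 2: xy^2z = 0^{p+k} 1^p has p+k occurrences of 0 but only p of 1. Since k ≥ 1 the counts differ, so xy^2z ∉ L.
This is a contradiction; hence L is not regular.

0^{p+k} 1^p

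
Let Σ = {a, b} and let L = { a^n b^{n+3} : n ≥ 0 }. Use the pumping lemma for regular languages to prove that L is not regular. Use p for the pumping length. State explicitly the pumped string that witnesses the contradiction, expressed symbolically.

a^{p+k} b^{p+3}

Assume L is regular. Let p be the pumping length given by the pumping lemma.
Choose w = a^p b^{p+3}, which is in L with |w| = 2p+3 ≥ p.
By the pumping lemma, w = xyz with |xy| ≤ p and y is nonempty.
Since the first p symbols of w are all a's and |xy| ≤ p, y lies entirely in the leading a-block: y = a^k for some k with 1 ≤ k ≤ p.
Pump with i = 2: xy^2z = a^{p+k} b^{p+3}. For this to lie in L we would need p+3 = (p+k)+3, which forces k = 0. But k ≥ 1, so xy^2z ∉ L.
This is a contradiction; hence L is not regular.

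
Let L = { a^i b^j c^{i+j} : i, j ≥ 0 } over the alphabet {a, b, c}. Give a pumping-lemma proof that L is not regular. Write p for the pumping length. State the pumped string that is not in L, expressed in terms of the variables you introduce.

Suppose for contradiction that L is regular, and let p be the pumping length.
Take w = a^p b^p c^{2p} ∈ L (with i=j=p, i+j=2p), |w| = 4p ≥ p.
By the pumping lemma, w = xyz with |xy| ≤ p and |y| ≥ 1.
Since the first p symbols of w are all a's and |xy| ≤ p, y lies entirely in the leading a-block: y = a^k for some k with 1 ≤ k ≤ p.
Consider xy^2z = a^{p+k} b^p c^{2p}. Now the a- and b-counts sum to 2p+k, but the c-count is 2p ≠ 2p+k. So xy^2z ∉ L.
This is a contradiction; hence L is not regular.

a^{p+k} b^p c^{2p}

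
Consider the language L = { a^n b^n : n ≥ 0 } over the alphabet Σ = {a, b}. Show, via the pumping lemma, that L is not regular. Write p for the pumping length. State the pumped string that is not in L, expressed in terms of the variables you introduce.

Assume L is regular. Let p be the pumping length given by the pumping lemma.
Let w = a^p b^p ∈ L; note |w| = 2p ≥ p.
By the pumping lemma, w = xyz with |xy| ≤ p and |y| ≥ 1.
Since the first p symbols of w are all a's and |xy| ≤ p, y lies entirely in the leading a-block: y = a^k for some k with 1 ≤ k ≤ p.
Pump with i = 2: xy^2z = a^{p+k} b^p. For this to lie in L we would need p = p+k, which forces k = 0. But k ≥ 1, so xy^2z ∉ L.
This contradicts the pumping lemma, so L is not regular.

a^{p+k} b^p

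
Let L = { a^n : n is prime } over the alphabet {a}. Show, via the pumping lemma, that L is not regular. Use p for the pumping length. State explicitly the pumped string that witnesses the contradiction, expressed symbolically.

a^{q(1+k)}

Assume L is regular. Let p be the pumping length given by the pumping lemma.
Let q be a prime with q ≥ p+2 (infinitely many primes exist), and take w = a^q ∈ L with |w| = q ≥ p.
The pumping lemma gives a decomposition w = xyz where |xy| ≤ p and y is nonempty.
Then y = a^k for some k with 1 ≤ k ≤ p.
Since 1 ≤ k ≤ p, |xz| = q-k. Pump with i = q+1: |xy^{q+1}z| = (q-k)+(q+1)k = q+qk = q(1+k), which is composite (both factors ≥ 2). So xy^{q+1}z = a^{q(1+k)} ∉ L.
Contradiction. Therefore L is not regular.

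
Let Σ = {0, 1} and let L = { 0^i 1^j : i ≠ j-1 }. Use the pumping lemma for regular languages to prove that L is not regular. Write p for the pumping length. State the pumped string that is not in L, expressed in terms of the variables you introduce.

0^{p+p!} 1^{p+p!+1}

Toward a contradiction, assume L is regular with pumping length p.
Choose w = 0^p 1^{p+p!+1}. Since p ≠ (p+p!+1)-1 = p+p!, w ∈ L; and |w| ≥ p.
The pumping lemma gives a decomposition w = xyz where |xy| ≤ p and |y| > 0.
Since the first p symbols of w are all 0's and |xy| ≤ p, y lies entirely in the leading 0-block: y = 0^k for some k with 1 ≤ k ≤ p.
Since 1 ≤ k ≤ p, k divides p!; set t = 1 + p!/k. Then xy^t z has p + (p!/k)·k = p + p! copies of 0. Now the 0-count is p+p! and (1-count)-1 = (p+p!+1)-1 = p+p!, so i ≠ j-1 fails. So xy^t z = 0^{p+p!} 1^{p+p!+1} ∉ L.
Contradiction. Therefore L is not regular.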